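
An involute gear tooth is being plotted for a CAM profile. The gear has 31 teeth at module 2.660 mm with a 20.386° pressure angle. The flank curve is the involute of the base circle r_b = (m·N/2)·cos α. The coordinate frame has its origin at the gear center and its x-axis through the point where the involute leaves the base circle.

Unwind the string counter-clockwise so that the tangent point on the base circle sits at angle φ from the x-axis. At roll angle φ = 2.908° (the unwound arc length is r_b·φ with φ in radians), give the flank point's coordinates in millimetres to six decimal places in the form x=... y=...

x=38.697393 y=0.001684

pitch radius r_p = m·N/2 = 2.660·31/2 = 41.230000
base radius r_b = r_p·cos α = 41.230000·cos 20.386° = 38.647647
roll angle φ = 2.908° = 0.05075417 rad
x = r_b·(cos φ + φ·sin φ) = 38.647647·(0.99871228 + 0.05075417·0.05073239) = 38.697393
y = r_b·(sin φ − φ·cos φ) = 38.647647·(0.05073239 − 0.05075417·0.99871228) = 0.001684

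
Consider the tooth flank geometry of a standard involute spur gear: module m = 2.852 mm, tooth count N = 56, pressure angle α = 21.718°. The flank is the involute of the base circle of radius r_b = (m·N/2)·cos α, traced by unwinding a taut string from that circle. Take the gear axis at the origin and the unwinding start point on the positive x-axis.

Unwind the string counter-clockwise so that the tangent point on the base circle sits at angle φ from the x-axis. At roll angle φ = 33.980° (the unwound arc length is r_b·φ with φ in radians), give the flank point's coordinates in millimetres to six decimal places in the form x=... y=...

x=86.109291 y=4.979195

pitch radius r_p = m·N/2 = 2.852·56/2 = 79.856000
base radius r_b = r_p·cos α = 79.856000·cos 21.718° = 74.187531
roll angle φ = 33.980° = 0.59306288 rad
x = r_b·(cos φ + φ·sin φ) = 74.187531·(0.82923272 + 0.59306288·0.55890348) = 86.109291
y = r_b·(sin φ − φ·cos φ) = 74.187531·(0.55890348 − 0.59306288·0.82923272) = 4.979195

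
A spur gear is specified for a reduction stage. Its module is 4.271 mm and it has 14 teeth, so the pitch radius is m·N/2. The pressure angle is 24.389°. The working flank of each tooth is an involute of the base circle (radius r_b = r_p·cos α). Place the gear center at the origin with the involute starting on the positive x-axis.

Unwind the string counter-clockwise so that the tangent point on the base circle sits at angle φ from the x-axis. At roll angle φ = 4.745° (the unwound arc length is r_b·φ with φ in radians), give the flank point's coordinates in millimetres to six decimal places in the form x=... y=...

pitch radius r_p = m·N/2 = 4.271·14/2 = 29.897000
base radius r_b = r_p·cos α = 29.897000·cos 24.389° = 27.229080
roll angle φ = 4.745° = 0.08281587 rad
x = r_b·(cos φ + φ·sin φ) = 27.229080·(0.99657273 + 0.08281587·0.08272124) = 27.322295
y = r_b·(sin φ − φ·cos φ) = 27.229080·(0.08272124 − 0.08281587·0.99657273) = 0.005152

x=27.322295 y=0.005152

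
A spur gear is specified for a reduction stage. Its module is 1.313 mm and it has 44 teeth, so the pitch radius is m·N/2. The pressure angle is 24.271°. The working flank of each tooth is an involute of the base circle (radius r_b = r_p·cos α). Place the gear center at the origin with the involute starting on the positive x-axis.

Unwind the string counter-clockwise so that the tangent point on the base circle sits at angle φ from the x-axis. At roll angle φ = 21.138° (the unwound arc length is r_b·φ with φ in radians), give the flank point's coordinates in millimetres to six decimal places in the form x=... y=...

x=28.064338 y=0.434788

pitch radius r_p = m·N/2 = 1.313·44/2 = 28.886000
base radius r_b = r_p·cos α = 28.886000·cos 24.271° = 26.332808
roll angle φ = 21.138° = 0.36892770 rad
x = r_b·(cos φ + φ·sin φ) = 26.332808·(0.93271457 + 0.36892770·0.36061549) = 28.064338
y = r_b·(sin φ − φ·cos φ) = 26.332808·(0.36061549 − 0.36892770·0.93271457) = 0.434788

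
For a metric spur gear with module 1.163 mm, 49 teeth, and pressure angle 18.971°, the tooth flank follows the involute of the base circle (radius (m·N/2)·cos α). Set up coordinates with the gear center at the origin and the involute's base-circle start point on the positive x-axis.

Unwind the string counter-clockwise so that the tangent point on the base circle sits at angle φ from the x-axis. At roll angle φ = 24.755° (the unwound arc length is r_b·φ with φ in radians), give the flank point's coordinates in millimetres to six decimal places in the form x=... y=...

x=29.344689 y=0.710988

pitch radius r_p = m·N/2 = 1.163·49/2 = 28.493500
base radius r_b = r_p·cos α = 28.493500·cos 18.971° = 26.945825
roll angle φ = 24.755° = 0.43205626 rad
x = r_b·(cos φ + φ·sin φ) = 26.945825·(0.90810664 + 0.43205626·0.41873899) = 29.344689
y = r_b·(sin φ − φ·cos φ) = 26.945825·(0.41873899 − 0.43205626·0.90810664) = 0.710988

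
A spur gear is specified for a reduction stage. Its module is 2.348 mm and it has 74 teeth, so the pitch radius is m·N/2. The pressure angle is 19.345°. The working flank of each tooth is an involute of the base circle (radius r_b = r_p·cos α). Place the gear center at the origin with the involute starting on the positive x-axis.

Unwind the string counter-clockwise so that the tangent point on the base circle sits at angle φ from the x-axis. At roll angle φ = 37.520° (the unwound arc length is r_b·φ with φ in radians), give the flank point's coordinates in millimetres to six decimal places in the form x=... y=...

pitch radius r_p = m·N/2 = 2.348·74/2 = 86.876000
base radius r_b = r_p·cos α = 86.876000·cos 19.345° = 81.971074
roll angle φ = 37.520° = 0.65484754 rad
x = r_b·(cos φ + φ·sin φ) = 81.971074·(0.79314079 + 0.65484754·0.60903832) = 97.706901
y = r_b·(sin φ − φ·cos φ) = 81.971074·(0.60903832 − 0.65484754·0.79314079) = 7.348873

x=97.706901 y=7.348873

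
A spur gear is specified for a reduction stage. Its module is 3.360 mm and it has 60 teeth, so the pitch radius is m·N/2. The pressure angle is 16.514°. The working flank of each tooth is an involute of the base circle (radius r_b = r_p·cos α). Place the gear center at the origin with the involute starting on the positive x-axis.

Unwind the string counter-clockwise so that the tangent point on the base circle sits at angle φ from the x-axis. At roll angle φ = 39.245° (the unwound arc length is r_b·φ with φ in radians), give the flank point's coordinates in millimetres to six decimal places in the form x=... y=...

pitch radius r_p = m·N/2 = 3.360·60/2 = 100.800000
base radius r_b = r_p·cos α = 100.800000·cos 16.514° = 96.642031
roll angle φ = 39.245° = 0.68495446 rad
x = r_b·(cos φ + φ·sin φ) = 96.642031·(0.77444786 + 0.68495446·0.63263775) = 116.721917
y = r_b·(sin φ − φ·cos φ) = 96.642031·(0.63263775 − 0.68495446·0.77444786) = 9.874519

x=116.721917 y=9.874519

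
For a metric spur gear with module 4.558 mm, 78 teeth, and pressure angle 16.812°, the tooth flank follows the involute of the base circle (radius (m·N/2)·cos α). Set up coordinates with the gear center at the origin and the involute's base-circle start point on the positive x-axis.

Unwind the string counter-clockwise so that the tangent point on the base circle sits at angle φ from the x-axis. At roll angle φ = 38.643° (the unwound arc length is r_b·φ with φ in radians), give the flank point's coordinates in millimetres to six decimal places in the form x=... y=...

x=204.575151 y=16.622885

pitch radius r_p = m·N/2 = 4.558·78/2 = 177.762000
base radius r_b = r_p·cos α = 177.762000·cos 16.812° = 170.164264
roll angle φ = 38.643° = 0.67444758 rad
x = r_b·(cos φ + φ·sin φ) = 170.164264·(0.78105204 + 0.67444758·0.62446595) = 204.575151
y = r_b·(sin φ − φ·cos φ) = 170.164264·(0.62446595 − 0.67444758·0.78105204) = 16.622885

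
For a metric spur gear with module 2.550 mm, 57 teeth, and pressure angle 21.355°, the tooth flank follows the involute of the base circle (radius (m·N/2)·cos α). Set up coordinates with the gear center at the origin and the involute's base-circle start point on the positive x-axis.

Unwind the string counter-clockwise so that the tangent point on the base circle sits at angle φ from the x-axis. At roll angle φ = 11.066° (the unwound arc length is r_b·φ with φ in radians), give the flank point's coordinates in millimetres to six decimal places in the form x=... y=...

pitch radius r_p = m·N/2 = 2.550·57/2 = 72.675000
base radius r_b = r_p·cos α = 72.675000·cos 21.355° = 67.685287
roll angle φ = 11.066° = 0.19313814 rad
x = r_b·(cos φ + φ·sin φ) = 67.685287·(0.98140674 + 0.19313814·0.19193962) = 68.935949
y = r_b·(sin φ − φ·cos φ) = 67.685287·(0.19193962 − 0.19313814·0.98140674) = 0.161941

x=68.935949 y=0.161941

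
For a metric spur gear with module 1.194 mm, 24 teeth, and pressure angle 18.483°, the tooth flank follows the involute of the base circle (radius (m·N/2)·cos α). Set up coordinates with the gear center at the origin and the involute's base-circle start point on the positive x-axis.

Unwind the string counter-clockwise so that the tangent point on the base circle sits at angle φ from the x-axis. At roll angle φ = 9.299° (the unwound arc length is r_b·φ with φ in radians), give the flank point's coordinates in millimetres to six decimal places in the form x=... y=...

pitch radius r_p = m·N/2 = 1.194·24/2 = 14.328000
base radius r_b = r_p·cos α = 14.328000·cos 18.483° = 13.588930
roll angle φ = 9.299° = 0.16229817 rad
x = r_b·(cos φ + φ·sin φ) = 13.588930·(0.98685854 + 0.16229817·0.16158660) = 13.766724
y = r_b·(sin φ − φ·cos φ) = 13.588930·(0.16158660 − 0.16229817·0.98685854) = 0.019313

x=13.766724 y=0.019313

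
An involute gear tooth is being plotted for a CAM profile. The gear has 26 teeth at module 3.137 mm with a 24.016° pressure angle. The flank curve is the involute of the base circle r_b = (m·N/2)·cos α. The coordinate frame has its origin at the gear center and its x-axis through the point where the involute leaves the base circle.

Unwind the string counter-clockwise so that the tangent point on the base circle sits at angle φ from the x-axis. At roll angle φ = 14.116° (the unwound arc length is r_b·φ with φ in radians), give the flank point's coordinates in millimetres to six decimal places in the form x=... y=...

pitch radius r_p = m·N/2 = 3.137·26/2 = 40.781000
base radius r_b = r_p·cos α = 40.781000·cos 24.016° = 37.250664
roll angle φ = 14.116° = 0.24637068 rad
x = r_b·(cos φ + φ·sin φ) = 37.250664·(0.96980395 + 0.24637068·0.24388584) = 38.364096
y = r_b·(sin φ − φ·cos φ) = 37.250664·(0.24388584 − 0.24637068·0.96980395) = 0.184562

x=38.364096 y=0.184562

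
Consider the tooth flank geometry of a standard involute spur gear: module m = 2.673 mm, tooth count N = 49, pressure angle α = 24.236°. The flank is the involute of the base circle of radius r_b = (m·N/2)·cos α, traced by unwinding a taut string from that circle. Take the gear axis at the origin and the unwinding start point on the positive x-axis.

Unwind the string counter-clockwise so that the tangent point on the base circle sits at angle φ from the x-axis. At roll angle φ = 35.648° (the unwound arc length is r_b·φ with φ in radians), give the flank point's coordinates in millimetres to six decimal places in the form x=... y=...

x=70.179954 y=4.611105

pitch radius r_p = m·N/2 = 2.673·49/2 = 65.488500
base radius r_b = r_p·cos α = 65.488500·cos 24.236° = 59.716499
roll angle φ = 35.648° = 0.62217497 rad
x = r_b·(cos φ + φ·sin φ) = 59.716499·(0.81261280 + 0.62217497·0.58280395) = 70.179954
y = r_b·(sin φ − φ·cos φ) = 59.716499·(0.58280395 − 0.62217497·0.81261280) = 4.611105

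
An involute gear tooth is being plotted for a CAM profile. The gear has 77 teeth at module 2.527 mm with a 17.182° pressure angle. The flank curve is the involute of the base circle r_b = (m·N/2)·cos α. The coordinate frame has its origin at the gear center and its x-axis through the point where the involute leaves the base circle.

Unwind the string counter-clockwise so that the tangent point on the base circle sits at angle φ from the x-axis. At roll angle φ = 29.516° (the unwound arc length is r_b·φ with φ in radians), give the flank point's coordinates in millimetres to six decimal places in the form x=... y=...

pitch radius r_p = m·N/2 = 2.527·77/2 = 97.289500
base radius r_b = r_p·cos α = 97.289500·cos 17.182° = 92.947588
roll angle φ = 29.516° = 0.51515138 rad
x = r_b·(cos φ + φ·sin φ) = 92.947588·(0.87021815 + 0.51515138·0.49266659) = 104.474578
y = r_b·(sin φ − φ·cos φ) = 92.947588·(0.49266659 − 0.51515138·0.87021815) = 4.124317

x=104.474578 y=4.124317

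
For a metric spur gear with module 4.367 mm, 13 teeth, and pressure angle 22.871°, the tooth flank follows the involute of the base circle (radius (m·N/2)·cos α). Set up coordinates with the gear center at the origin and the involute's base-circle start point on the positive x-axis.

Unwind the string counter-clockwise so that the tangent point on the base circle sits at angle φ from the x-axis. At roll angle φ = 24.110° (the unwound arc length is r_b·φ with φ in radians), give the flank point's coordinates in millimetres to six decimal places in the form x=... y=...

pitch radius r_p = m·N/2 = 4.367·13/2 = 28.385500
base radius r_b = r_p·cos α = 28.385500·cos 22.871° = 26.153896
roll angle φ = 24.110° = 0.42079888 rad
x = r_b·(cos φ + φ·sin φ) = 26.153896·(0.91276290 + 0.42079888·0.40848977) = 28.367952
y = r_b·(sin φ − φ·cos φ) = 26.153896·(0.40848977 − 0.42079888·0.91276290) = 0.638159

x=28.367952 y=0.638159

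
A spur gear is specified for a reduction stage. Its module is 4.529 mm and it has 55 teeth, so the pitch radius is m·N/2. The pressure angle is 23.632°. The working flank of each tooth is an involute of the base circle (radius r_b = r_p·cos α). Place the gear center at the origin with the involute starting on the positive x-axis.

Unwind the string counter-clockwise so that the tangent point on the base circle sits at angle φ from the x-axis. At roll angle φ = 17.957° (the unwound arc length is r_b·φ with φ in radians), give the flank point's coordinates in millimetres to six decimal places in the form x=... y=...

pitch radius r_p = m·N/2 = 4.529·55/2 = 124.547500
base radius r_b = r_p·cos α = 124.547500·cos 23.632° = 114.102821
roll angle φ = 17.957° = 0.31340877 rad
x = r_b·(cos φ + φ·sin φ) = 114.102821·(0.95128816 + 0.31340877·0.30830315) = 119.569838
y = r_b·(sin φ − φ·cos φ) = 114.102821·(0.30830315 − 0.31340877·0.95128816) = 1.159409

x=119.569838 y=1.159409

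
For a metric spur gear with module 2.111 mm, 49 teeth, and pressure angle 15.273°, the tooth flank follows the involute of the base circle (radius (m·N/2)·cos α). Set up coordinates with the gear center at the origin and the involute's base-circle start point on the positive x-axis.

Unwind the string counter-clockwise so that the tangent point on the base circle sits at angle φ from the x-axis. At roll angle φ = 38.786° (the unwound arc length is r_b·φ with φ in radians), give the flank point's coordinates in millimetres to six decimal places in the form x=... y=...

x=60.047917 y=4.926522

pitch radius r_p = m·N/2 = 2.111·49/2 = 51.719500
base radius r_b = r_p·cos α = 51.719500·cos 15.273° = 49.892853
roll angle φ = 38.786° = 0.67694340 rad
x = r_b·(cos φ + φ·sin φ) = 49.892853·(0.77949105 + 0.67694340·0.62641336) = 60.047917
y = r_b·(sin φ − φ·cos φ) = 49.892853·(0.62641336 − 0.67694340·0.77949105) = 4.926522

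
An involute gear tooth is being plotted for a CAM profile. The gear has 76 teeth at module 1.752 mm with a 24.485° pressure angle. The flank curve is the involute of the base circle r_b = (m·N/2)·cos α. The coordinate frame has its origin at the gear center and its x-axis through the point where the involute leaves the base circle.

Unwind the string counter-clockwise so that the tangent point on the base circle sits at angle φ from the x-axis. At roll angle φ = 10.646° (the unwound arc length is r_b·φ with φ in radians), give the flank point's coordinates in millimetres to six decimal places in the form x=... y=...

x=61.625697 y=0.129111

pitch radius r_p = m·N/2 = 1.752·76/2 = 66.576000
base radius r_b = r_p·cos α = 66.576000·cos 24.485° = 60.588807
roll angle φ = 10.646° = 0.18580775 rad
x = r_b·(cos φ + φ·sin φ) = 60.588807·(0.98278735 + 0.18580775·0.18474044) = 61.625697
y = r_b·(sin φ − φ·cos φ) = 60.588807·(0.18474044 − 0.18580775·0.98278735) = 0.129111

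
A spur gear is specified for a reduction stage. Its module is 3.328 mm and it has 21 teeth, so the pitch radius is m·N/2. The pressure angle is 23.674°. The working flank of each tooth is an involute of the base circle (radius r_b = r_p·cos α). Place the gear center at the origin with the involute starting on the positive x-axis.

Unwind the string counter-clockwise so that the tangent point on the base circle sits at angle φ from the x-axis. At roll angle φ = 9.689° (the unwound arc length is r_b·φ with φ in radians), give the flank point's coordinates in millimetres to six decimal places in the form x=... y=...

x=32.457609 y=0.051440

pitch radius r_p = m·N/2 = 3.328·21/2 = 34.944000
base radius r_b = r_p·cos α = 34.944000·cos 23.674° = 32.003284
roll angle φ = 9.689° = 0.16910495 rad
x = r_b·(cos φ + φ·sin φ) = 32.003284·(0.98573580 + 0.16910495·0.16830013) = 32.457609
y = r_b·(sin φ − φ·cos φ) = 32.003284·(0.16830013 − 0.16910495·0.98573580) = 0.051440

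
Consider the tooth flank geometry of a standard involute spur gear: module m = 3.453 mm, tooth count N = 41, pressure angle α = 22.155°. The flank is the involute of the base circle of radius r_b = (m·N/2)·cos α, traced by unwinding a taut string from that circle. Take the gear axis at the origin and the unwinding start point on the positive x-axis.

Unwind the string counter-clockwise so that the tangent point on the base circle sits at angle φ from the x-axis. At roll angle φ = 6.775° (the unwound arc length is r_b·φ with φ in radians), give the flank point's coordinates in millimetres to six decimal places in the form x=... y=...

pitch radius r_p = m·N/2 = 3.453·41/2 = 70.786500
base radius r_b = r_p·cos α = 70.786500·cos 22.155° = 65.560124
roll angle φ = 6.775° = 0.11824606 rad
x = r_b·(cos φ + φ·sin φ) = 65.560124·(0.99301708 + 0.11824606·0.11797069) = 66.016858
y = r_b·(sin φ − φ·cos φ) = 65.560124·(0.11797069 − 0.11824606·0.99301708) = 0.036080

x=66.016858 y=0.036080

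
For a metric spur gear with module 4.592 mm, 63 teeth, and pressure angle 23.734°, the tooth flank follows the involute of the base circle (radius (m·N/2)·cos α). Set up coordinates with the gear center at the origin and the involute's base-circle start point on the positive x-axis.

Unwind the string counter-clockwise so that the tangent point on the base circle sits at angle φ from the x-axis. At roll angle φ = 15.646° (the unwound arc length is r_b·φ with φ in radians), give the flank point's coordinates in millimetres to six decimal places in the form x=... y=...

x=137.259614 y=0.892100

pitch radius r_p = m·N/2 = 4.592·63/2 = 144.648000
base radius r_b = r_p·cos α = 144.648000·cos 23.734° = 132.414238
roll angle φ = 15.646° = 0.27307421 rad
x = r_b·(cos φ + φ·sin φ) = 132.414238·(0.96294635 + 0.27307421·0.26969301) = 137.259614
y = r_b·(sin φ − φ·cos φ) = 132.414238·(0.26969301 − 0.27307421·0.96294635) = 0.892100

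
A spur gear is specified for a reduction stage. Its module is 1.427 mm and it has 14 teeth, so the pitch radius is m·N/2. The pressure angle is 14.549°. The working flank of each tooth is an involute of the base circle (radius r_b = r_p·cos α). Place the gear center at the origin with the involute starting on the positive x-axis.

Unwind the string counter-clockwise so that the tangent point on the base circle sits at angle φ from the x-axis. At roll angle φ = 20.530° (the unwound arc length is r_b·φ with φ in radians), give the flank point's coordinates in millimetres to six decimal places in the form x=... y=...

x=10.269587 y=0.146372

pitch radius r_p = m·N/2 = 1.427·14/2 = 9.989000
base radius r_b = r_p·cos α = 9.989000·cos 14.549° = 9.668684
roll angle φ = 20.530° = 0.35831610 rad
x = r_b·(cos φ + φ·sin φ) = 9.668684·(0.93648869 + 0.35831610·0.35069777) = 10.269587
y = r_b·(sin φ − φ·cos φ) = 9.668684·(0.35069777 − 0.35831610·0.93648869) = 0.146372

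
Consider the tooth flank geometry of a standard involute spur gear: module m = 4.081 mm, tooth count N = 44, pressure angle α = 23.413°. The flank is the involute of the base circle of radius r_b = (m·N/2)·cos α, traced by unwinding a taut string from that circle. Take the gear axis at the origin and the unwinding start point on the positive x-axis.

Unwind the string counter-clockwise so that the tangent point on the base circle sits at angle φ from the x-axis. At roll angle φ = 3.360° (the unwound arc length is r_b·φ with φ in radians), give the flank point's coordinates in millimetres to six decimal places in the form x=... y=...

x=82.531301 y=0.005537

pitch radius r_p = m·N/2 = 4.081·44/2 = 89.782000
base radius r_b = r_p·cos α = 89.782000·cos 23.413° = 82.389753
roll angle φ = 3.360° = 0.05864306 rad
x = r_b·(cos φ + φ·sin φ) = 82.389753·(0.99828099 + 0.05864306·0.05860946) = 82.531301
y = r_b·(sin φ − φ·cos φ) = 82.389753·(0.05860946 − 0.05864306·0.99828099) = 0.005537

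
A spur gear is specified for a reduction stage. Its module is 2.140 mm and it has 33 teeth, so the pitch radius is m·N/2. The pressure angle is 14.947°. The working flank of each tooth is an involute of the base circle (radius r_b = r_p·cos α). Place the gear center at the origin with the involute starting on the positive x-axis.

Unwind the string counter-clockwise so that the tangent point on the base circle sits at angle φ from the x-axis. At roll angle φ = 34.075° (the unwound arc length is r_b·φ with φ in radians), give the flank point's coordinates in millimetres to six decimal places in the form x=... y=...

pitch radius r_p = m·N/2 = 2.140·33/2 = 35.310000
base radius r_b = r_p·cos α = 35.310000·cos 14.947° = 34.115280
roll angle φ = 34.075° = 0.59472094 rad
x = r_b·(cos φ + φ·sin φ) = 34.115280·(0.82830488 + 0.59472094·0.56027763) = 39.625366
y = r_b·(sin φ − φ·cos φ) = 34.115280·(0.56027763 − 0.59472094·0.82830488) = 2.308491

x=39.625366 y=2.308491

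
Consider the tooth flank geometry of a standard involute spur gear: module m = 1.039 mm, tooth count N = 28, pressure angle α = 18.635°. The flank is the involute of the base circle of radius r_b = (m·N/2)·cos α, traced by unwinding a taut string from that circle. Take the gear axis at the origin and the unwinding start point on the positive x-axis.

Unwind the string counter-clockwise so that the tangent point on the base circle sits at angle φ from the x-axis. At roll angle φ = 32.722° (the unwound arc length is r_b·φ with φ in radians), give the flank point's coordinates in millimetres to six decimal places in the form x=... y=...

pitch radius r_p = m·N/2 = 1.039·28/2 = 14.546000
base radius r_b = r_p·cos α = 14.546000·cos 18.635° = 13.783403
roll angle φ = 32.722° = 0.57110664 rad
x = r_b·(cos φ + φ·sin φ) = 13.783403·(0.84130328 + 0.57110664·0.54056340) = 15.851225
y = r_b·(sin φ − φ·cos φ) = 13.783403·(0.54056340 − 0.57110664·0.84130328) = 0.828238

x=15.851225 y=0.828238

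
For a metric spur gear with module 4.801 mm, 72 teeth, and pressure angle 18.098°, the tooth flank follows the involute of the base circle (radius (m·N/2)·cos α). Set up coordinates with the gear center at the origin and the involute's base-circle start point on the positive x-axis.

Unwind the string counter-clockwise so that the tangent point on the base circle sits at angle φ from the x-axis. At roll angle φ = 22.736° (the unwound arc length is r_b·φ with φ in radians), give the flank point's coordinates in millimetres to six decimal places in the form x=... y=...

pitch radius r_p = m·N/2 = 4.801·72/2 = 172.836000
base radius r_b = r_p·cos α = 172.836000·cos 18.098° = 164.285211
roll angle φ = 22.736° = 0.39681806 rad
x = r_b·(cos φ + φ·sin φ) = 164.285211·(0.92229544 + 0.39681806·0.38648561) = 176.715015
y = r_b·(sin φ − φ·cos φ) = 164.285211·(0.38648561 − 0.39681806·0.92229544) = 3.368197

x=176.715015 y=3.368197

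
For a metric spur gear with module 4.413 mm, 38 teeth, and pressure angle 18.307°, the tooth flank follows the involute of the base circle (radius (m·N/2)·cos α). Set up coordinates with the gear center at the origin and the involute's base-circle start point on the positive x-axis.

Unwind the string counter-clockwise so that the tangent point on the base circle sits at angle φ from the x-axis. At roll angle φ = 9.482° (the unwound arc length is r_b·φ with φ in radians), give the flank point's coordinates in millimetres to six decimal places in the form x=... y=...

pitch radius r_p = m·N/2 = 4.413·38/2 = 83.847000
base radius r_b = r_p·cos α = 83.847000·cos 18.307° = 79.603261
roll angle φ = 9.482° = 0.16549212 rad
x = r_b·(cos φ + φ·sin φ) = 79.603261·(0.98633740 + 0.16549212·0.16473775) = 80.685881
y = r_b·(sin φ − φ·cos φ) = 79.603261·(0.16473775 − 0.16549212·0.98633740) = 0.119937

x=80.685881 y=0.119937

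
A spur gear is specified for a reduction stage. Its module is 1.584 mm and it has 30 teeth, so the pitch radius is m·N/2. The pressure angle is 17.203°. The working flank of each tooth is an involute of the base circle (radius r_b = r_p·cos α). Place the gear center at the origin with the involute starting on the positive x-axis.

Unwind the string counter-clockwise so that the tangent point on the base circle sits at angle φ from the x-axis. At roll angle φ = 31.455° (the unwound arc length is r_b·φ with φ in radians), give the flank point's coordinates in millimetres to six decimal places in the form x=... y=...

pitch radius r_p = m·N/2 = 1.584·30/2 = 23.760000
base radius r_b = r_p·cos α = 23.760000·cos 17.203° = 22.697046
roll angle φ = 31.455° = 0.54899332 rad
x = r_b·(cos φ + φ·sin φ) = 22.697046·(0.85305027 + 0.54899332·0.52182874) = 25.863982
y = r_b·(sin φ − φ·cos φ) = 22.697046·(0.52182874 − 0.54899332·0.85305027) = 1.214515

x=25.863982 y=1.214515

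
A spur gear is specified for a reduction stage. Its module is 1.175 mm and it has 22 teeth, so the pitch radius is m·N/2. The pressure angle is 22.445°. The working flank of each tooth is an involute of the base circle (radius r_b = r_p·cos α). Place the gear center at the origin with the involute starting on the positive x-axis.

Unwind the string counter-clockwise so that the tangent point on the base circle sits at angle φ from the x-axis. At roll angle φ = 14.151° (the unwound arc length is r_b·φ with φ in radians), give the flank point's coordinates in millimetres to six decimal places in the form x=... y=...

pitch radius r_p = m·N/2 = 1.175·22/2 = 12.925000
base radius r_b = r_p·cos α = 12.925000·cos 22.445° = 11.945885
roll angle φ = 14.151° = 0.24698154 rad
x = r_b·(cos φ + φ·sin φ) = 11.945885·(0.96965479 + 0.24698154·0.24447822) = 12.304697
y = r_b·(sin φ − φ·cos φ) = 11.945885·(0.24447822 − 0.24698154·0.96965479) = 0.059626

x=12.304697 y=0.059626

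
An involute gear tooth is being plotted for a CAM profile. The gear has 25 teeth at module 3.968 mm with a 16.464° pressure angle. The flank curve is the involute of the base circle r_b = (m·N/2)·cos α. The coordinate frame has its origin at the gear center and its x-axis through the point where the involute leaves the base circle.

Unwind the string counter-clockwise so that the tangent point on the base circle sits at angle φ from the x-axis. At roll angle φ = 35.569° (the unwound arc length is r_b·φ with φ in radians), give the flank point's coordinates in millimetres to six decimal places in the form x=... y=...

pitch radius r_p = m·N/2 = 3.968·25/2 = 49.600000
base radius r_b = r_p·cos α = 49.600000·cos 16.464° = 47.566301
roll angle φ = 35.569° = 0.62079616 rad
x = r_b·(cos φ + φ·sin φ) = 47.566301·(0.81341560 + 0.62079616·0.58168296) = 55.867674
y = r_b·(sin φ − φ·cos φ) = 47.566301·(0.58168296 − 0.62079616·0.81341560) = 3.649176

x=55.867674 y=3.649176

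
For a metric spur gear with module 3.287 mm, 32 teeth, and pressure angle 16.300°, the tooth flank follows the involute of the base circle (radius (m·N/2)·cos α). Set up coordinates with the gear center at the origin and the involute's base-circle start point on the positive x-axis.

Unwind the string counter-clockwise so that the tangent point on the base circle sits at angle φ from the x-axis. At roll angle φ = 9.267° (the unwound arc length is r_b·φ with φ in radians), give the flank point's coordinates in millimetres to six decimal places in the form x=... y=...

pitch radius r_p = m·N/2 = 3.287·32/2 = 52.592000
base radius r_b = r_p·cos α = 52.592000·cos 16.300° = 50.478080
roll angle φ = 9.267° = 0.16173966 rad
x = r_b·(cos φ + φ·sin φ) = 50.478080·(0.98694863 + 0.16173966·0.16103541) = 51.134014
y = r_b·(sin φ − φ·cos φ) = 50.478080·(0.16103541 − 0.16173966·0.98694863) = 0.071006

x=51.134014 y=0.071006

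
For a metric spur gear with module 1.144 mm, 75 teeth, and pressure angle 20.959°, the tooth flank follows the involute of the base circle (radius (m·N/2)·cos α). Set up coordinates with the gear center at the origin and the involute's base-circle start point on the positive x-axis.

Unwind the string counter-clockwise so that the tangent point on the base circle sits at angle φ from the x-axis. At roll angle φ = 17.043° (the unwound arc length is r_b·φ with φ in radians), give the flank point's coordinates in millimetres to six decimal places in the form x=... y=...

pitch radius r_p = m·N/2 = 1.144·75/2 = 42.900000
base radius r_b = r_p·cos α = 42.900000·cos 20.959° = 40.061591
roll angle φ = 17.043° = 0.29745646 rad
x = r_b·(cos φ + φ·sin φ) = 40.061591·(0.95608506 + 0.29745646·0.29308932) = 41.794911
y = r_b·(sin φ − φ·cos φ) = 40.061591·(0.29308932 − 0.29745646·0.95608506) = 0.348361

x=41.794911 y=0.348361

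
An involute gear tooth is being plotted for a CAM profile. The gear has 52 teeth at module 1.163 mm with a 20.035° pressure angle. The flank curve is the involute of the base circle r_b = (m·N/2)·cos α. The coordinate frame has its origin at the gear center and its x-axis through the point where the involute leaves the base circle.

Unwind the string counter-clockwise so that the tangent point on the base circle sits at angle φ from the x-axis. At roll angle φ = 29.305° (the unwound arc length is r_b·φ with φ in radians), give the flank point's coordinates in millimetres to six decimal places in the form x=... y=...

x=31.884383 y=1.234168

pitch radius r_p = m·N/2 = 1.163·52/2 = 30.238000
base radius r_b = r_p·cos α = 30.238000·cos 20.035° = 28.408103
roll angle φ = 29.305° = 0.51146874 rad
x = r_b·(cos φ + φ·sin φ) = 28.408103·(0.87202656 + 0.51146874·0.48945855) = 31.884383
y = r_b·(sin φ − φ·cos φ) = 28.408103·(0.48945855 − 0.51146874·0.87202656) = 1.234168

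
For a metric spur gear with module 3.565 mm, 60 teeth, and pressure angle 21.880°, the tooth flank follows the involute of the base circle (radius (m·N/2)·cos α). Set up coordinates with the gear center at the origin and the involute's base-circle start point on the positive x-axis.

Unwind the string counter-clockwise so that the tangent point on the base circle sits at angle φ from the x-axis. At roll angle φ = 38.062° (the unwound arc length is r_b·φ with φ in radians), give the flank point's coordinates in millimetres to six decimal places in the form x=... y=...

pitch radius r_p = m·N/2 = 3.565·60/2 = 106.950000
base radius r_b = r_p·cos α = 106.950000·cos 21.880° = 99.246006
roll angle φ = 38.062° = 0.66430722 rad
x = r_b·(cos φ + φ·sin φ) = 99.246006·(0.78734408 + 0.66430722·0.61651382) = 118.787412
y = r_b·(sin φ − φ·cos φ) = 99.246006·(0.61651382 − 0.66430722·0.78734408) = 9.277067

x=118.787412 y=9.277067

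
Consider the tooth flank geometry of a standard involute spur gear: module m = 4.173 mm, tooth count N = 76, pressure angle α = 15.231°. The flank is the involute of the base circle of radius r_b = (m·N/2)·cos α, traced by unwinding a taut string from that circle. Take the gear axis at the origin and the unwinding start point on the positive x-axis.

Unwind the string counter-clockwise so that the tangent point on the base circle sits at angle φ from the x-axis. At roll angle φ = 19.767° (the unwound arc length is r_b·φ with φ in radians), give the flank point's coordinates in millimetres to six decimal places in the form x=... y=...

pitch radius r_p = m·N/2 = 4.173·76/2 = 158.574000
base radius r_b = r_p·cos α = 158.574000·cos 15.231° = 153.004008
roll angle φ = 19.767° = 0.34499923 rad
x = r_b·(cos φ + φ·sin φ) = 153.004008·(0.94107571 + 0.34499923·0.33819596) = 161.840457
y = r_b·(sin φ − φ·cos φ) = 153.004008·(0.33819596 − 0.34499923·0.94107571) = 2.069464

x=161.840457 y=2.069464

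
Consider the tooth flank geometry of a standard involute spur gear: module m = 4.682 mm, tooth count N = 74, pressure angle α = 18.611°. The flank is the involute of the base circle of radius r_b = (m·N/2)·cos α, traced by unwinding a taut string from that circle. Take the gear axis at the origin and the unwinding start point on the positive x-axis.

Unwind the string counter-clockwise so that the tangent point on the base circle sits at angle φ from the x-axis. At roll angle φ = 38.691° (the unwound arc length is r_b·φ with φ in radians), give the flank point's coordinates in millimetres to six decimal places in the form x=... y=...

x=197.447324 y=16.095814

pitch radius r_p = m·N/2 = 4.682·74/2 = 173.234000
base radius r_b = r_p·cos α = 173.234000·cos 18.611° = 164.175102
roll angle φ = 38.691° = 0.67528534 rad
x = r_b·(cos φ + φ·sin φ) = 164.175102·(0.78052861 + 0.67528534·0.62512006) = 197.447324
y = r_b·(sin φ − φ·cos φ) = 164.175102·(0.62512006 − 0.67528534·0.78052861) = 16.095814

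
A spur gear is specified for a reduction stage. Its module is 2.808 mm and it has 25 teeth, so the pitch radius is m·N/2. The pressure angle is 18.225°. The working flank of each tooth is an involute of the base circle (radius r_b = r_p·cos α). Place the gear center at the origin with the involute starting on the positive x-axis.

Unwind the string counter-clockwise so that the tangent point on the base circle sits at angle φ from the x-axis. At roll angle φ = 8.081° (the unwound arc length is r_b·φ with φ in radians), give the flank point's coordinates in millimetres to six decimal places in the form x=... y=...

pitch radius r_p = m·N/2 = 2.808·25/2 = 35.100000
base radius r_b = r_p·cos α = 35.100000·cos 18.225° = 33.339232
roll angle φ = 8.081° = 0.14104006 rad
x = r_b·(cos φ + φ·sin φ) = 33.339232·(0.99007033 + 0.14104006·0.14057292) = 33.669182
y = r_b·(sin φ − φ·cos φ) = 33.339232·(0.14057292 − 0.14104006·0.99007033) = 0.031117

x=33.669182 y=0.031117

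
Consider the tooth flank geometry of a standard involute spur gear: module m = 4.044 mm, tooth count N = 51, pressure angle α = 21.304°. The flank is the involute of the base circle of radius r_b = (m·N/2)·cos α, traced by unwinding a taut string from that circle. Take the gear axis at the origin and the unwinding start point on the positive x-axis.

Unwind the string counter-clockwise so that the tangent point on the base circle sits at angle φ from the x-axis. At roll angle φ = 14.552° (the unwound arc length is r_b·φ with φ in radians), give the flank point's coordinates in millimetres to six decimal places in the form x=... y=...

x=99.124170 y=0.521298

pitch radius r_p = m·N/2 = 4.044·51/2 = 103.122000
base radius r_b = r_p·cos α = 103.122000·cos 21.304° = 96.075247
roll angle φ = 14.552° = 0.25398031 rad
x = r_b·(cos φ + φ·sin φ) = 96.075247·(0.96792000 + 0.25398031·0.25125856) = 99.124170
y = r_b·(sin φ − φ·cos φ) = 96.075247·(0.25125856 − 0.25398031·0.96792000) = 0.521298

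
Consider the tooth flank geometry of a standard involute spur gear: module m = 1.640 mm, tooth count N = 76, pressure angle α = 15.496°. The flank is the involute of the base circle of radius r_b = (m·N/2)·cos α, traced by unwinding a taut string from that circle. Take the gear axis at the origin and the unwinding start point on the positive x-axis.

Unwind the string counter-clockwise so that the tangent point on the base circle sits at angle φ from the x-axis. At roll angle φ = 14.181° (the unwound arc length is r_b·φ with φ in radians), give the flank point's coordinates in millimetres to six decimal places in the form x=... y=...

pitch radius r_p = m·N/2 = 1.640·76/2 = 62.320000
base radius r_b = r_p·cos α = 62.320000·cos 15.496° = 60.054612
roll angle φ = 14.181° = 0.24750514 rad
x = r_b·(cos φ + φ·sin φ) = 60.054612·(0.96952664 + 0.24750514·0.24498589) = 61.865974
y = r_b·(sin φ − φ·cos φ) = 60.054612·(0.24498589 − 0.24750514·0.96952664) = 0.301658

x=61.865974 y=0.301658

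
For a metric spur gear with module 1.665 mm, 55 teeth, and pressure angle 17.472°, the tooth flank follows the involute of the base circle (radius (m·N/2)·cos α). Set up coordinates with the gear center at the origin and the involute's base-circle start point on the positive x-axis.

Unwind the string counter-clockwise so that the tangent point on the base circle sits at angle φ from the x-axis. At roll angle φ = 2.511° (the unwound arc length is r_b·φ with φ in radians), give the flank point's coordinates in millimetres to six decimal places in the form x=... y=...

pitch radius r_p = m·N/2 = 1.665·55/2 = 45.787500
base radius r_b = r_p·cos α = 45.787500·cos 17.472° = 43.675038
roll angle φ = 2.511° = 0.04382522 rad
x = r_b·(cos φ + φ·sin φ) = 43.675038·(0.99903983 + 0.04382522·0.04381119) = 43.716960
y = r_b·(sin φ − φ·cos φ) = 43.675038·(0.04381119 − 0.04382522·0.99903983) = 0.001225

x=43.716960 y=0.001225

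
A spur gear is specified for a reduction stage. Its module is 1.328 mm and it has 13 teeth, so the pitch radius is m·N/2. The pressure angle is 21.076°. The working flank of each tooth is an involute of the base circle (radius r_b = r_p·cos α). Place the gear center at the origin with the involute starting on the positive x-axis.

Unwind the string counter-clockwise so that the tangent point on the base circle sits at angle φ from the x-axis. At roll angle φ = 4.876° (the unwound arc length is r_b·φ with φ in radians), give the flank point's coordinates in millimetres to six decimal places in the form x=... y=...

pitch radius r_p = m·N/2 = 1.328·13/2 = 8.632000
base radius r_b = r_p·cos α = 8.632000·cos 21.076° = 8.054556
roll angle φ = 4.876° = 0.08510225 rad
x = r_b·(cos φ + φ·sin φ) = 8.054556·(0.99638099 + 0.08510225·0.08499957) = 8.083670
y = r_b·(sin φ − φ·cos φ) = 8.054556·(0.08499957 − 0.08510225·0.99638099) = 0.001654

x=8.083670 y=0.001654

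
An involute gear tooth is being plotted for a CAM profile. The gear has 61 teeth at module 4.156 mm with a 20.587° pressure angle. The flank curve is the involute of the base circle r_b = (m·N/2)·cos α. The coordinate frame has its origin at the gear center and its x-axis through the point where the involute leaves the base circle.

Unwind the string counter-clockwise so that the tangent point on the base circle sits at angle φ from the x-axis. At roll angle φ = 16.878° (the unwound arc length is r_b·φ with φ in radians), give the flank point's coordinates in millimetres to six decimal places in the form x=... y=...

x=123.700519 y=1.002343

pitch radius r_p = m·N/2 = 4.156·61/2 = 126.758000
base radius r_b = r_p·cos α = 126.758000·cos 20.587° = 118.663151
roll angle φ = 16.878° = 0.29457667 rad
x = r_b·(cos φ + φ·sin φ) = 118.663151·(0.95692514 + 0.29457667·0.29033478) = 123.700519
y = r_b·(sin φ − φ·cos φ) = 118.663151·(0.29033478 − 0.29457667·0.95692514) = 1.002343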